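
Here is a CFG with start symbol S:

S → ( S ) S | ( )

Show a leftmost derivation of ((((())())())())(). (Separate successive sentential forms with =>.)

S => (S)S => ((S)S)S => (((S)S)S)S => ((((S)S)S)S)S => ((((())S)S)S)S => ((((())())S)S)S => ((((())())())S)S => ((((())())())())S => ((((())())())())()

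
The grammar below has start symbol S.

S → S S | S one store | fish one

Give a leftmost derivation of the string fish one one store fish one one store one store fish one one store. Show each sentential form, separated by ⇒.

S ⇒ S S ⇒ S one store S ⇒ S one store one store S ⇒ S S one store one store S ⇒ S one store S one store one store S ⇒ fish one one store S one store one store S ⇒ fish one one store fish one one store one store S ⇒ fish one one store fish one one store one store S one store ⇒ fish one one store fish one one store one store fish one one store

S ⇒ S S   [S → S S]
S S ⇒ S one store S   [S → S one store]
S one store S ⇒ S one store one store S   [S → S one store]
S one store one store S ⇒ S S one store one store S   [S → S S]
S S one store one store S ⇒ S one store S one store one store S   [S → S one store]
S one store S one store one store S ⇒ fish one one store S one store one store S   [S → fish one]
fish one one store S one store one store S ⇒ fish one one store fish one one store one store S   [S → fish one]
fish one one store fish one one store one store S ⇒ fish one one store fish one one store one store S one store   [S → S one store]
fish one one store fish one one store one store S one store ⇒ fish one one store fish one one store one store fish one one store   [S → fish one]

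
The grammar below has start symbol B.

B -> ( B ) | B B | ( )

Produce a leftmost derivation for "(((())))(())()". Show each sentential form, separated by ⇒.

B ⇒ BB ⇒ BBB ⇒ (B)BB ⇒ ((B))BB ⇒ (((B)))BB ⇒ (((())))BB ⇒ (((())))(B)B ⇒ (((())))(())B ⇒ (((())))(())()

B ⇒ BB   [B -> B B]
BB ⇒ BBB   [B -> B B]
BBB ⇒ (B)BB   [B -> ( B )]
(B)BB ⇒ ((B))BB   [B -> ( B )]
((B))BB ⇒ (((B)))BB   [B -> ( B )]
(((B)))BB ⇒ (((())))BB   [B -> ( )]
(((())))BB ⇒ (((())))(B)B   [B -> ( B )]
(((())))(B)B ⇒ (((())))(())B   [B -> ( )]
(((())))(())B ⇒ (((())))(())()   [B -> ( )]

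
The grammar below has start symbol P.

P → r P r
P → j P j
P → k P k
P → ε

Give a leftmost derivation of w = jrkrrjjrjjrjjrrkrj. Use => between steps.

P=>jPj=>jrPrj=>jrkPkrj=>jrkrPrkrj=>jrkrrPrrkrj=>jrkrrjPjrrkrj=>jrkrrjjPjjrrkrj=>jrkrrjjrPrjjrrkrj=>jrkrrjjrjPjrjjrrkrj=>jrkrrjjrjjrjjrrkrj

P => jPj   [P → j P j]
jPj => jrPrj   [P → r P r]
jrPrj => jrkPkrj   [P → k P k]
jrkPkrj => jrkrPrkrj   [P → r P r]
jrkrPrkrj => jrkrrPrrkrj   [P → r P r]
jrkrrPrrkrj => jrkrrjPjrrkrj   [P → j P j]
jrkrrjPjrrkrj => jrkrrjjPjjrrkrj   [P → j P j]
jrkrrjjPjjrrkrj => jrkrrjjrPrjjrrkrj   [P → r P r]
jrkrrjjrPrjjrrkrj => jrkrrjjrjPjrjjrrkrj   [P → j P j]
jrkrrjjrjPjrjjrrkrj => jrkrrjjrjjrjjrrkrj   [P → ε]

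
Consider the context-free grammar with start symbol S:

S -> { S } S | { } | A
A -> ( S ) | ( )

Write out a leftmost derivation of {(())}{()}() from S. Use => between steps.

S=>{S}S=>{A}S=>{(S)}S=>{(A)}S=>{(())}S=>{(())}{S}S=>{(())}{A}S=>{(())}{()}S=>{(())}{()}A=>{(())}{()}()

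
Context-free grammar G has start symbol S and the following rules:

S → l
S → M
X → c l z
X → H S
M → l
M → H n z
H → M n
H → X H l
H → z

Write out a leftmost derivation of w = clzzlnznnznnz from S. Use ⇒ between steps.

S⇒M⇒Hnz⇒Mnnz⇒Hnznnz⇒Mnnznnz⇒Hnznnznnz⇒XHlnznnznnz⇒clzHlnznnznnz⇒clzzlnznnznnz

S ⇒ M   [S → M]
M ⇒ Hnz   [M → H n z]
Hnz ⇒ Mnnz   [H → M n]
Mnnz ⇒ Hnznnz   [M → H n z]
Hnznnz ⇒ Mnnznnz   [H → M n]
Mnnznnz ⇒ Hnznnznnz   [M → H n z]
Hnznnznnz ⇒ XHlnznnznnz   [H → X H l]
XHlnznnznnz ⇒ clzHlnznnznnz   [X → c l z]
clzHlnznnznnz ⇒ clzzlnznnznnz   [H → z]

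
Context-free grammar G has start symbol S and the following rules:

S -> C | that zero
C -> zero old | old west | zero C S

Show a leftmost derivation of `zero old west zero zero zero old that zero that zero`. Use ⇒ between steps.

S ⇒ C   [S -> C]
C ⇒ zero C S   [C -> zero C S]
zero C S ⇒ zero old west S   [C -> old west]
zero old west S ⇒ zero old west C   [S -> C]
zero old west C ⇒ zero old west zero C S   [C -> zero C S]
zero old west zero C S ⇒ zero old west zero zero C S S   [C -> zero C S]
zero old west zero zero C S S ⇒ zero old west zero zero zero old S S   [C -> zero old]
zero old west zero zero zero old S S ⇒ zero old west zero zero zero old that zero S   [S -> that zero]
zero old west zero zero zero old that zero S ⇒ zero old west zero zero zero old that zero that zero   [S -> that zero]

S ⇒ C ⇒ zero C S ⇒ zero old west S ⇒ zero old west C ⇒ zero old west zero C S ⇒ zero old west zero zero C S S ⇒ zero old west zero zero zero old S S ⇒ zero old west zero zero zero old that zero S ⇒ zero old west zero zero zero old that zero that zero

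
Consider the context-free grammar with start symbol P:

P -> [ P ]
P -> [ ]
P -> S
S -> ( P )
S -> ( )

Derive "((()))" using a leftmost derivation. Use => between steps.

P=>S=>(P)=>(S)=>((P))=>((S))=>((()))

P => S   [P -> S]
S => (P)   [S -> ( P )]
(P) => (S)   [P -> S]
(S) => ((P))   [S -> ( P )]
((P)) => ((S))   [P -> S]
((S)) => ((()))   [S -> ( )]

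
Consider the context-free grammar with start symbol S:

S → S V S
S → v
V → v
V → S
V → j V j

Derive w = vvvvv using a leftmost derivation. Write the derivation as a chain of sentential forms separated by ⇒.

S ⇒ SVS ⇒ SVSVS ⇒ vVSVS ⇒ vSSVS ⇒ vvSVS ⇒ vvvVS ⇒ vvvSS ⇒ vvvvS ⇒ vvvvv

S ⇒ SVS   [S → S V S]
SVS ⇒ SVSVS   [S → S V S]
SVSVS ⇒ vVSVS   [S → v]
vVSVS ⇒ vSSVS   [V → S]
vSSVS ⇒ vvSVS   [S → v]
vvSVS ⇒ vvvVS   [S → v]
vvvVS ⇒ vvvSS   [V → S]
vvvSS ⇒ vvvvS   [S → v]
vvvvS ⇒ vvvvv   [S → v]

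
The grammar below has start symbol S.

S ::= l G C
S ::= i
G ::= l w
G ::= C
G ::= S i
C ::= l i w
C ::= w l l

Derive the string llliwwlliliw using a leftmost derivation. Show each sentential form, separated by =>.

S=>lGC=>lSiC=>llGCiC=>llCCiC=>llliwCiC=>llliwwlliC=>llliwwlliliw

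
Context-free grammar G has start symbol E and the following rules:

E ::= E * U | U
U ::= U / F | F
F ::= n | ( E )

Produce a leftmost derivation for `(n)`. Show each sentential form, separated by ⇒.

E ⇒ U   [E ::= U]
U ⇒ F   [U ::= F]
F ⇒ (E)   [F ::= ( E )]
(E) ⇒ (U)   [E ::= U]
(U) ⇒ (F)   [U ::= F]
(F) ⇒ (n)   [F ::= n]

E⇒U⇒F⇒(E)⇒(U)⇒(F)⇒(n)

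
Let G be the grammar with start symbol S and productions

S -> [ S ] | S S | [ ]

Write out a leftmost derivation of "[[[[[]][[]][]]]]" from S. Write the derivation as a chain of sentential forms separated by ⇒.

S⇒[S]⇒[[S]]⇒[[[S]]]⇒[[[SS]]]⇒[[[SSS]]]⇒[[[[S]SS]]]⇒[[[[[]]SS]]]⇒[[[[[]][S]S]]]⇒[[[[[]][[]]S]]]⇒[[[[[]][[]][]]]]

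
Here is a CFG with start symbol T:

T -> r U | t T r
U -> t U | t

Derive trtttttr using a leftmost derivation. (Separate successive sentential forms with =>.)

T => tTr   [T -> t T r]
tTr => trUr   [T -> r U]
trUr => trtUr   [U -> t U]
trtUr => trttUr   [U -> t U]
trttUr => trtttUr   [U -> t U]
trtttUr => trttttUr   [U -> t U]
trttttUr => trtttttr   [U -> t]

T=>tTr=>trUr=>trtUr=>trttUr=>trtttUr=>trttttUr=>trtttttr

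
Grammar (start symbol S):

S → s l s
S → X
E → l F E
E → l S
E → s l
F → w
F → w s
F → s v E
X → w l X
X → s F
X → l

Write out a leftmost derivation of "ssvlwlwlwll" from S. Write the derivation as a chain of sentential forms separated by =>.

S=>X=>sF=>ssvE=>ssvlFE=>ssvlwE=>ssvlwlS=>ssvlwlX=>ssvlwlwlX=>ssvlwlwlwlX=>ssvlwlwlwll

S => X   [S → X]
X => sF   [X → s F]
sF => ssvE   [F → s v E]
ssvE => ssvlFE   [E → l F E]
ssvlFE => ssvlwE   [F → w]
ssvlwE => ssvlwlS   [E → l S]
ssvlwlS => ssvlwlX   [S → X]
ssvlwlX => ssvlwlwlX   [X → w l X]
ssvlwlwlX => ssvlwlwlwlX   [X → w l X]
ssvlwlwlwlX => ssvlwlwlwll   [X → l]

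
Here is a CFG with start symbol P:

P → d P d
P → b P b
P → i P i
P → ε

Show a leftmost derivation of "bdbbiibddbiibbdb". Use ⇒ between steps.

P ⇒ bPb   [P → b P b]
bPb ⇒ bdPdb   [P → d P d]
bdPdb ⇒ bdbPbdb   [P → b P b]
bdbPbdb ⇒ bdbbPbbdb   [P → b P b]
bdbbPbbdb ⇒ bdbbiPibbdb   [P → i P i]
bdbbiPibbdb ⇒ bdbbiiPiibbdb   [P → i P i]
bdbbiiPiibbdb ⇒ bdbbiibPbiibbdb   [P → b P b]
bdbbiibPbiibbdb ⇒ bdbbiibdPdbiibbdb   [P → d P d]
bdbbiibdPdbiibbdb ⇒ bdbbiibddbiibbdb   [P → ε]

P ⇒ bPb ⇒ bdPdb ⇒ bdbPbdb ⇒ bdbbPbbdb ⇒ bdbbiPibbdb ⇒ bdbbiiPiibbdb ⇒ bdbbiibPbiibbdb ⇒ bdbbiibdPdbiibbdb ⇒ bdbbiibddbiibbdb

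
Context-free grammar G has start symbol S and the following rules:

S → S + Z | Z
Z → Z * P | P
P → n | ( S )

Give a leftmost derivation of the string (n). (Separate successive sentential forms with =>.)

S => Z   [S → Z]
Z => P   [Z → P]
P => (S)   [P → ( S )]
(S) => (Z)   [S → Z]
(Z) => (P)   [Z → P]
(P) => (n)   [P → n]

S => Z => P => (S) => (Z) => (P) => (n)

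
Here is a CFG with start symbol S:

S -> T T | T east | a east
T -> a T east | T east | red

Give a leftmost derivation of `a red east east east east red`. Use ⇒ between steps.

S ⇒ T T ⇒ T east T ⇒ T east east T ⇒ a T east east east T ⇒ a T east east east east T ⇒ a red east east east east T ⇒ a red east east east east red

S ⇒ T T   [S -> T T]
T T ⇒ T east T   [T -> T east]
T east T ⇒ T east east T   [T -> T east]
T east east T ⇒ a T east east east T   [T -> a T east]
a T east east east T ⇒ a T east east east east T   [T -> T east]
a T east east east east T ⇒ a red east east east east T   [T -> red]
a red east east east east T ⇒ a red east east east east red   [T -> red]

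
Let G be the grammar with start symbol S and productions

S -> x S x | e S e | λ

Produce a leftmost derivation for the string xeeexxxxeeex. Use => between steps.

S => xSx => xeSex => xeeSeex => xeeeSeeex => xeeexSxeeex => xeeexxSxxeeex => xeeexxxxeeex

S => xSx   [S -> x S x]
xSx => xeSex   [S -> e S e]
xeSex => xeeSeex   [S -> e S e]
xeeSeex => xeeeSeeex   [S -> e S e]
xeeeSeeex => xeeexSxeeex   [S -> x S x]
xeeexSxeeex => xeeexxSxxeeex   [S -> x S x]
xeeexxSxxeeex => xeeexxxxeeex   [S -> λ]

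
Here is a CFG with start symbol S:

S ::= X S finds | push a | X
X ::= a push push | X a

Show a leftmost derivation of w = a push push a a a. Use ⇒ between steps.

S ⇒ X ⇒ X a ⇒ X a a ⇒ X a a a ⇒ a push push a a a

S ⇒ X   [S ::= X]
X ⇒ X a   [X ::= X a]
X a ⇒ X a a   [X ::= X a]
X a a ⇒ X a a a   [X ::= X a]
X a a a ⇒ a push push a a a   [X ::= a push push]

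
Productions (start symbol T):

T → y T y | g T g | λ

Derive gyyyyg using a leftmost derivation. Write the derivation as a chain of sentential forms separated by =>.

T=>gTg=>gyTyg=>gyyTyyg=>gyyyyg

T => gTg   [T → g T g]
gTg => gyTyg   [T → y T y]
gyTyg => gyyTyyg   [T → y T y]
gyyTyyg => gyyyyg   [T → λ]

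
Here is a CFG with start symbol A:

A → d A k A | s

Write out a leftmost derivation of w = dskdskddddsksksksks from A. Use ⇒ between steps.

A ⇒ dAkA ⇒ dskA ⇒ dskdAkA ⇒ dskdskA ⇒ dskdskdAkA ⇒ dskdskddAkAkA ⇒ dskdskdddAkAkAkA ⇒ dskdskddddAkAkAkAkA ⇒ dskdskddddskAkAkAkA ⇒ dskdskddddskskAkAkA ⇒ dskdskddddskskskAkA ⇒ dskdskddddskskskskA ⇒ dskdskddddsksksksks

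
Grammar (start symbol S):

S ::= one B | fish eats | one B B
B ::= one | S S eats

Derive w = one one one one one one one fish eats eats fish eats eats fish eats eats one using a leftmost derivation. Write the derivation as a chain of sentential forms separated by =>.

S => one B B   [S ::= one B B]
one B B => one S S eats B   [B ::= S S eats]
one S S eats B => one one B S eats B   [S ::= one B]
one one B S eats B => one one S S eats S eats B   [B ::= S S eats]
one one S S eats S eats B => one one one B B S eats S eats B   [S ::= one B B]
one one one B B S eats S eats B => one one one one B S eats S eats B   [B ::= one]
one one one one B S eats S eats B => one one one one S S eats S eats S eats B   [B ::= S S eats]
one one one one S S eats S eats S eats B => one one one one one B B S eats S eats S eats B   [S ::= one B B]
one one one one one B B S eats S eats S eats B => one one one one one one B S eats S eats S eats B   [B ::= one]
one one one one one one B S eats S eats S eats B => one one one one one one one S eats S eats S eats B   [B ::= one]
one one one one one one one S eats S eats S eats B => one one one one one one one fish eats eats S eats S eats B   [S ::= fish eats]
one one one one one one one fish eats eats S eats S eats B => one one one one one one one fish eats eats fish eats eats S eats B   [S ::= fish eats]
one one one one one one one fish eats eats fish eats eats S eats B => one one one one one one one fish eats eats fish eats eats fish eats eats B   [S ::= fish eats]
one one one one one one one fish eats eats fish eats eats fish eats eats B => one one one one one one one fish eats eats fish eats eats fish eats eats one   [B ::= one]

S => one B B => one S S eats B => one one B S eats B => one one S S eats S eats B => one one one B B S eats S eats B => one one one one B S eats S eats B => one one one one S S eats S eats S eats B => one one one one one B B S eats S eats S eats B => one one one one one one B S eats S eats S eats B => one one one one one one one S eats S eats S eats B => one one one one one one one fish eats eats S eats S eats B => one one one one one one one fish eats eats fish eats eats S eats B => one one one one one one one fish eats eats fish eats eats fish eats eats B => one one one one one one one fish eats eats fish eats eats fish eats eats one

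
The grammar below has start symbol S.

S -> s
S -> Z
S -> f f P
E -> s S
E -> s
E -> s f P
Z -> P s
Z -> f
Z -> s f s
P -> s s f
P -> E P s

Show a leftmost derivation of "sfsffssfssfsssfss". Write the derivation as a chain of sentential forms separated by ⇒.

S ⇒ Z   [S -> Z]
Z ⇒ Ps   [Z -> P s]
Ps ⇒ EPss   [P -> E P s]
EPss ⇒ sfPPss   [E -> s f P]
sfPPss ⇒ sfEPsPss   [P -> E P s]
sfEPsPss ⇒ sfsSPsPss   [E -> s S]
sfsSPsPss ⇒ sfsffPPsPss   [S -> f f P]
sfsffPPsPss ⇒ sfsffssfPsPss   [P -> s s f]
sfsffssfPsPss ⇒ sfsffssfssfsPss   [P -> s s f]
sfsffssfssfsPss ⇒ sfsffssfssfsssfss   [P -> s s f]

S⇒Z⇒Ps⇒EPss⇒sfPPss⇒sfEPsPss⇒sfsSPsPss⇒sfsffPPsPss⇒sfsffssfPsPss⇒sfsffssfssfsPss⇒sfsffssfssfsssfss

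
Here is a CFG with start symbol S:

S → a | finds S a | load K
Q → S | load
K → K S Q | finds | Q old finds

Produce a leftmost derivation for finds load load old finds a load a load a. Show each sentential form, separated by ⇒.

S ⇒ finds S a ⇒ finds load K a ⇒ finds load K S Q a ⇒ finds load K S Q S Q a ⇒ finds load Q old finds S Q S Q a ⇒ finds load load old finds S Q S Q a ⇒ finds load load old finds a Q S Q a ⇒ finds load load old finds a load S Q a ⇒ finds load load old finds a load a Q a ⇒ finds load load old finds a load a load a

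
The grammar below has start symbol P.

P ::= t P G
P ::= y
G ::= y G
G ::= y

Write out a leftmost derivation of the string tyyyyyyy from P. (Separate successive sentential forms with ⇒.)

P⇒tPG⇒tyG⇒tyyG⇒tyyyG⇒tyyyyG⇒tyyyyyG⇒tyyyyyyG⇒tyyyyyyy

P ⇒ tPG   [P ::= t P G]
tPG ⇒ tyG   [P ::= y]
tyG ⇒ tyyG   [G ::= y G]
tyyG ⇒ tyyyG   [G ::= y G]
tyyyG ⇒ tyyyyG   [G ::= y G]
tyyyyG ⇒ tyyyyyG   [G ::= y G]
tyyyyyG ⇒ tyyyyyyG   [G ::= y G]
tyyyyyyG ⇒ tyyyyyyy   [G ::= y]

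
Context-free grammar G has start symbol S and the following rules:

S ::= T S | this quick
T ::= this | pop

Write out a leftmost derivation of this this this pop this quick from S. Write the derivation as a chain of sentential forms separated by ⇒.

S ⇒ T S ⇒ this S ⇒ this T S ⇒ this this S ⇒ this this T S ⇒ this this this S ⇒ this this this T S ⇒ this this this pop S ⇒ this this this pop this quick

S ⇒ T S   [S ::= T S]
T S ⇒ this S   [T ::= this]
this S ⇒ this T S   [S ::= T S]
this T S ⇒ this this S   [T ::= this]
this this S ⇒ this this T S   [S ::= T S]
this this T S ⇒ this this this S   [T ::= this]
this this this S ⇒ this this this T S   [S ::= T S]
this this this T S ⇒ this this this pop S   [T ::= pop]
this this this pop S ⇒ this this this pop this quick   [S ::= this quick]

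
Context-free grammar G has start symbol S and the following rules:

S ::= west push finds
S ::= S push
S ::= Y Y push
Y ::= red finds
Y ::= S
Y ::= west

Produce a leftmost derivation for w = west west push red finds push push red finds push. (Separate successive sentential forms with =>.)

S => Y Y push   [S ::= Y Y push]
Y Y push => S Y push   [Y ::= S]
S Y push => S push Y push   [S ::= S push]
S push Y push => Y Y push push Y push   [S ::= Y Y push]
Y Y push push Y push => S Y push push Y push   [Y ::= S]
S Y push push Y push => Y Y push Y push push Y push   [S ::= Y Y push]
Y Y push Y push push Y push => west Y push Y push push Y push   [Y ::= west]
west Y push Y push push Y push => west west push Y push push Y push   [Y ::= west]
west west push Y push push Y push => west west push red finds push push Y push   [Y ::= red finds]
west west push red finds push push Y push => west west push red finds push push red finds push   [Y ::= red finds]

S => Y Y push => S Y push => S push Y push => Y Y push push Y push => S Y push push Y push => Y Y push Y push push Y push => west Y push Y push push Y push => west west push Y push push Y push => west west push red finds push push Y push => west west push red finds push push red finds push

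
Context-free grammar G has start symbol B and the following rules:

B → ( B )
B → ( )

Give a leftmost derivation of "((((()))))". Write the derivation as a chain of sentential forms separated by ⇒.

B ⇒ (B) ⇒ ((B)) ⇒ (((B))) ⇒ ((((B)))) ⇒ ((((()))))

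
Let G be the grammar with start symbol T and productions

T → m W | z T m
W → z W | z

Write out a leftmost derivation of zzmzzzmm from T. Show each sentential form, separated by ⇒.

T ⇒ zTm   [T → z T m]
zTm ⇒ zzTmm   [T → z T m]
zzTmm ⇒ zzmWmm   [T → m W]
zzmWmm ⇒ zzmzWmm   [W → z W]
zzmzWmm ⇒ zzmzzWmm   [W → z W]
zzmzzWmm ⇒ zzmzzzmm   [W → z]

T ⇒ zTm ⇒ zzTmm ⇒ zzmWmm ⇒ zzmzWmm ⇒ zzmzzWmm ⇒ zzmzzzmm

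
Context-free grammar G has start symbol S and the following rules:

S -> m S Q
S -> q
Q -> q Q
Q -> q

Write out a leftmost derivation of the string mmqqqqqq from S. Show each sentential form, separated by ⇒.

S ⇒ mSQ ⇒ mmSQQ ⇒ mmqQQ ⇒ mmqqQQ ⇒ mmqqqQQ ⇒ mmqqqqQ ⇒ mmqqqqqQ ⇒ mmqqqqqq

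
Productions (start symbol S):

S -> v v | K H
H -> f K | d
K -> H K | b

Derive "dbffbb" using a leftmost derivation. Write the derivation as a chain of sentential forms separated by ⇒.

S ⇒ KH ⇒ HKH ⇒ dKH ⇒ dbH ⇒ dbfK ⇒ dbfHK ⇒ dbffKK ⇒ dbffbK ⇒ dbffbb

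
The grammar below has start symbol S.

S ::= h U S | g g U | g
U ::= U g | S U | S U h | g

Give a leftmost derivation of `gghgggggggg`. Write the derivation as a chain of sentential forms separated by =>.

S => ggU   [S ::= g g U]
ggU => ggSU   [U ::= S U]
ggSU => gghUSU   [S ::= h U S]
gghUSU => gghSUSU   [U ::= S U]
gghSUSU => gghggUUSU   [S ::= g g U]
gghggUUSU => gghgggUSU   [U ::= g]
gghgggUSU => gghggggSU   [U ::= g]
gghggggSU => gghggggggUU   [S ::= g g U]
gghggggggUU => gghgggggggU   [U ::= g]
gghgggggggU => gghgggggggg   [U ::= g]

S => ggU => ggSU => gghUSU => gghSUSU => gghggUUSU => gghgggUSU => gghggggSU => gghggggggUU => gghgggggggU => gghgggggggg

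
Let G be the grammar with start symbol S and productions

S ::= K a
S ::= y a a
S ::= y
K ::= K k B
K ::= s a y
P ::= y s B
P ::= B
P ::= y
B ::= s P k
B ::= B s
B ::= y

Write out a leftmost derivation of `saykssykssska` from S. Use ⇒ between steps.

S ⇒ Ka ⇒ KkBa ⇒ saykBa ⇒ sayksPka ⇒ sayksBka ⇒ sayksBska ⇒ sayksBsska ⇒ sayksBssska ⇒ saykssPkssska ⇒ saykssykssska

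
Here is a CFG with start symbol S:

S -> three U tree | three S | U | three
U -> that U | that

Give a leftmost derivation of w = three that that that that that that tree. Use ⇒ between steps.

S ⇒ three U tree   [S -> three U tree]
three U tree ⇒ three that U tree   [U -> that U]
three that U tree ⇒ three that that U tree   [U -> that U]
three that that U tree ⇒ three that that that U tree   [U -> that U]
three that that that U tree ⇒ three that that that that U tree   [U -> that U]
three that that that that U tree ⇒ three that that that that that U tree   [U -> that U]
three that that that that that U tree ⇒ three that that that that that that tree   [U -> that]

S ⇒ three U tree ⇒ three that U tree ⇒ three that that U tree ⇒ three that that that U tree ⇒ three that that that that U tree ⇒ three that that that that that U tree ⇒ three that that that that that that tree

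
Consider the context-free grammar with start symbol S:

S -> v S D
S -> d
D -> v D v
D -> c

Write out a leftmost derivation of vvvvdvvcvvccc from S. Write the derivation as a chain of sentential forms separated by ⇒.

S ⇒ vSD ⇒ vvSDD ⇒ vvvSDDD ⇒ vvvvSDDDD ⇒ vvvvdDDDD ⇒ vvvvdvDvDDD ⇒ vvvvdvvDvvDDD ⇒ vvvvdvvcvvDDD ⇒ vvvvdvvcvvcDD ⇒ vvvvdvvcvvccD ⇒ vvvvdvvcvvccc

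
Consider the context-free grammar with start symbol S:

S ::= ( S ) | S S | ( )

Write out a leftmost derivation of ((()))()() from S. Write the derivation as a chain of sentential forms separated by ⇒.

S ⇒ SS   [S ::= S S]
SS ⇒ SSS   [S ::= S S]
SSS ⇒ (S)SS   [S ::= ( S )]
(S)SS ⇒ ((S))SS   [S ::= ( S )]
((S))SS ⇒ ((()))SS   [S ::= ( )]
((()))SS ⇒ ((()))()S   [S ::= ( )]
((()))()S ⇒ ((()))()()   [S ::= ( )]

S ⇒ SS ⇒ SSS ⇒ (S)SS ⇒ ((S))SS ⇒ ((()))SS ⇒ ((()))()S ⇒ ((()))()()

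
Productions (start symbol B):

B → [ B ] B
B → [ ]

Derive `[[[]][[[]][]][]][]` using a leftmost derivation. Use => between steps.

B => [B]B   [B → [ B ] B]
[B]B => [[B]B]B   [B → [ B ] B]
[[B]B]B => [[[]]B]B   [B → [ ]]
[[[]]B]B => [[[]][B]B]B   [B → [ B ] B]
[[[]][B]B]B => [[[]][[B]B]B]B   [B → [ B ] B]
[[[]][[B]B]B]B => [[[]][[[]]B]B]B   [B → [ ]]
[[[]][[[]]B]B]B => [[[]][[[]][]]B]B   [B → [ ]]
[[[]][[[]][]]B]B => [[[]][[[]][]][]]B   [B → [ ]]
[[[]][[[]][]][]]B => [[[]][[[]][]][]][]   [B → [ ]]

B=>[B]B=>[[B]B]B=>[[[]]B]B=>[[[]][B]B]B=>[[[]][[B]B]B]B=>[[[]][[[]]B]B]B=>[[[]][[[]][]]B]B=>[[[]][[[]][]][]]B=>[[[]][[[]][]][]][]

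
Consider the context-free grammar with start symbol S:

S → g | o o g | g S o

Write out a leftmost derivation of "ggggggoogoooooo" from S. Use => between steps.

S=>gSo=>ggSoo=>gggSooo=>ggggSoooo=>gggggSooooo=>ggggggSoooooo=>ggggggoogoooooo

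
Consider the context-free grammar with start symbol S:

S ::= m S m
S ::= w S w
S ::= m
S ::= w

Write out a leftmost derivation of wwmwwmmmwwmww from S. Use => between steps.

S => wSw => wwSww => wwmSmww => wwmwSwmww => wwmwwSwwmww => wwmwwmSmwwmww => wwmwwmmmwwmww

S => wSw   [S ::= w S w]
wSw => wwSww   [S ::= w S w]
wwSww => wwmSmww   [S ::= m S m]
wwmSmww => wwmwSwmww   [S ::= w S w]
wwmwSwmww => wwmwwSwwmww   [S ::= w S w]
wwmwwSwwmww => wwmwwmSmwwmww   [S ::= m S m]
wwmwwmSmwwmww => wwmwwmmmwwmww   [S ::= m]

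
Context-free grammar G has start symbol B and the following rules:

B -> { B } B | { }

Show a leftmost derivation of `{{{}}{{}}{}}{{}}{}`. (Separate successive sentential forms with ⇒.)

B⇒{B}B⇒{{B}B}B⇒{{{}}B}B⇒{{{}}{B}B}B⇒{{{}}{{}}B}B⇒{{{}}{{}}{}}B⇒{{{}}{{}}{}}{B}B⇒{{{}}{{}}{}}{{}}B⇒{{{}}{{}}{}}{{}}{}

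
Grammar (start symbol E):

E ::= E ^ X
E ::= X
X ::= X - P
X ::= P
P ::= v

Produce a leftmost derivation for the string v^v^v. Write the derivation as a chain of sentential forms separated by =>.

E => E^X => E^X^X => X^X^X => P^X^X => v^X^X => v^P^X => v^v^X => v^v^P => v^v^v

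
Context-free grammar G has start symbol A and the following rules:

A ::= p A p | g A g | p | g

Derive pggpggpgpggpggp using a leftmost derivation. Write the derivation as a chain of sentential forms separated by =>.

A => pAp => pgAgp => pggAggp => pggpApggp => pggpgAgpggp => pggpggAggpggp => pggpggpApggpggp => pggpggpgpggpggp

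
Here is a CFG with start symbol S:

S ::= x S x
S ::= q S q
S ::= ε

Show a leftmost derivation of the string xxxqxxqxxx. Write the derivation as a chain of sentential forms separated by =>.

S => xSx => xxSxx => xxxSxxx => xxxqSqxxx => xxxqxSxqxxx => xxxqxxqxxx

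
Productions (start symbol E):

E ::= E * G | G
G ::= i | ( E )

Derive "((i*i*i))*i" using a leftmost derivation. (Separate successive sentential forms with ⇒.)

E ⇒ E*G ⇒ G*G ⇒ (E)*G ⇒ (G)*G ⇒ ((E))*G ⇒ ((E*G))*G ⇒ ((E*G*G))*G ⇒ ((G*G*G))*G ⇒ ((i*G*G))*G ⇒ ((i*i*G))*G ⇒ ((i*i*i))*G ⇒ ((i*i*i))*i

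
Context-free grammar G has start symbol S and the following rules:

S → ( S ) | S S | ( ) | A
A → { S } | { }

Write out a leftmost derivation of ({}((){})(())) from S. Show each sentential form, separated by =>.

S => (S) => (SS) => (AS) => ({}S) => ({}SS) => ({}(S)S) => ({}(SS)S) => ({}(()S)S) => ({}(()A)S) => ({}((){})S) => ({}((){})(S)) => ({}((){})(()))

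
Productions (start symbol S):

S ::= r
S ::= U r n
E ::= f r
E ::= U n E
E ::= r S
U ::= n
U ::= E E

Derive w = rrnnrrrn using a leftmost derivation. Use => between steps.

S => Urn   [S ::= U r n]
Urn => EErn   [U ::= E E]
EErn => rSErn   [E ::= r S]
rSErn => rrErn   [S ::= r]
rrErn => rrUnErn   [E ::= U n E]
rrUnErn => rrnnErn   [U ::= n]
rrnnErn => rrnnrSrn   [E ::= r S]
rrnnrSrn => rrnnrrrn   [S ::= r]

S=>Urn=>EErn=>rSErn=>rrErn=>rrUnErn=>rrnnErn=>rrnnrSrn=>rrnnrrrn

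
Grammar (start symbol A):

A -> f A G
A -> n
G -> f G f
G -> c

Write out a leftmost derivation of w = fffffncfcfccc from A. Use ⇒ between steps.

A⇒fAG⇒ffAGG⇒fffAGGG⇒ffffAGGGG⇒fffffAGGGGG⇒fffffnGGGGG⇒fffffncGGGG⇒fffffncfGfGGG⇒fffffncfcfGGG⇒fffffncfcfcGG⇒fffffncfcfccG⇒fffffncfcfccc

A ⇒ fAG   [A -> f A G]
fAG ⇒ ffAGG   [A -> f A G]
ffAGG ⇒ fffAGGG   [A -> f A G]
fffAGGG ⇒ ffffAGGGG   [A -> f A G]
ffffAGGGG ⇒ fffffAGGGGG   [A -> f A G]
fffffAGGGGG ⇒ fffffnGGGGG   [A -> n]
fffffnGGGGG ⇒ fffffncGGGG   [G -> c]
fffffncGGGG ⇒ fffffncfGfGGG   [G -> f G f]
fffffncfGfGGG ⇒ fffffncfcfGGG   [G -> c]
fffffncfcfGGG ⇒ fffffncfcfcGG   [G -> c]
fffffncfcfcGG ⇒ fffffncfcfccG   [G -> c]
fffffncfcfccG ⇒ fffffncfcfccc   [G -> c]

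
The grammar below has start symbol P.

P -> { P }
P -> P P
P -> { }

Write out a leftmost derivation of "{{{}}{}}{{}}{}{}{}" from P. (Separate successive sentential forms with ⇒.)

P ⇒ PP   [P -> P P]
PP ⇒ PPP   [P -> P P]
PPP ⇒ PPPP   [P -> P P]
PPPP ⇒ {P}PPP   [P -> { P }]
{P}PPP ⇒ {PP}PPP   [P -> P P]
{PP}PPP ⇒ {{P}P}PPP   [P -> { P }]
{{P}P}PPP ⇒ {{{}}P}PPP   [P -> { }]
{{{}}P}PPP ⇒ {{{}}{}}PPP   [P -> { }]
{{{}}{}}PPP ⇒ {{{}}{}}{P}PP   [P -> { P }]
{{{}}{}}{P}PP ⇒ {{{}}{}}{{}}PP   [P -> { }]
{{{}}{}}{{}}PP ⇒ {{{}}{}}{{}}PPP   [P -> P P]
{{{}}{}}{{}}PPP ⇒ {{{}}{}}{{}}{}PP   [P -> { }]
{{{}}{}}{{}}{}PP ⇒ {{{}}{}}{{}}{}{}P   [P -> { }]
{{{}}{}}{{}}{}{}P ⇒ {{{}}{}}{{}}{}{}{}   [P -> { }]

P⇒PP⇒PPP⇒PPPP⇒{P}PPP⇒{PP}PPP⇒{{P}P}PPP⇒{{{}}P}PPP⇒{{{}}{}}PPP⇒{{{}}{}}{P}PP⇒{{{}}{}}{{}}PP⇒{{{}}{}}{{}}PPP⇒{{{}}{}}{{}}{}PP⇒{{{}}{}}{{}}{}{}P⇒{{{}}{}}{{}}{}{}{}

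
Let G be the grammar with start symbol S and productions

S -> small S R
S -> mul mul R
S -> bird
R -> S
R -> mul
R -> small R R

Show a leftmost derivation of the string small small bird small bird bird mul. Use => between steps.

S => small S R   [S -> small S R]
small S R => small small S R R   [S -> small S R]
small small S R R => small small bird R R   [S -> bird]
small small bird R R => small small bird S R   [R -> S]
small small bird S R => small small bird small S R R   [S -> small S R]
small small bird small S R R => small small bird small bird R R   [S -> bird]
small small bird small bird R R => small small bird small bird S R   [R -> S]
small small bird small bird S R => small small bird small bird bird R   [S -> bird]
small small bird small bird bird R => small small bird small bird bird mul   [R -> mul]

S => small S R => small small S R R => small small bird R R => small small bird S R => small small bird small S R R => small small bird small bird R R => small small bird small bird S R => small small bird small bird bird R => small small bird small bird bird mul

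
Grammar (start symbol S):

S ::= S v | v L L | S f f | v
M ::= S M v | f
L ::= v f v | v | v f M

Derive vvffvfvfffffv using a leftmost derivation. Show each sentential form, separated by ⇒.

S ⇒ vLL   [S ::= v L L]
vLL ⇒ vvfML   [L ::= v f M]
vvfML ⇒ vvffL   [M ::= f]
vvffL ⇒ vvffvfM   [L ::= v f M]
vvffvfM ⇒ vvffvfSMv   [M ::= S M v]
vvffvfSMv ⇒ vvffvfSffMv   [S ::= S f f]
vvffvfSffMv ⇒ vvffvfSffffMv   [S ::= S f f]
vvffvfSffffMv ⇒ vvffvfvffffMv   [S ::= v]
vvffvfvffffMv ⇒ vvffvfvfffffv   [M ::= f]

S⇒vLL⇒vvfML⇒vvffL⇒vvffvfM⇒vvffvfSMv⇒vvffvfSffMv⇒vvffvfSffffMv⇒vvffvfvffffMv⇒vvffvfvfffffv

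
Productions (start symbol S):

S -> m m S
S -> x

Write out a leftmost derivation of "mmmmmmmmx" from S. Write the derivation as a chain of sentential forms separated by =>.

S => mmS => mmmmS => mmmmmmS => mmmmmmmmS => mmmmmmmmx

S => mmS   [S -> m m S]
mmS => mmmmS   [S -> m m S]
mmmmS => mmmmmmS   [S -> m m S]
mmmmmmS => mmmmmmmmS   [S -> m m S]
mmmmmmmmS => mmmmmmmmx   [S -> x]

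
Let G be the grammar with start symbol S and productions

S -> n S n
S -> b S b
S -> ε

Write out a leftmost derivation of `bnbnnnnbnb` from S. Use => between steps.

S => bSb => bnSnb => bnbSbnb => bnbnSnbnb => bnbnnSnnbnb => bnbnnnnbnb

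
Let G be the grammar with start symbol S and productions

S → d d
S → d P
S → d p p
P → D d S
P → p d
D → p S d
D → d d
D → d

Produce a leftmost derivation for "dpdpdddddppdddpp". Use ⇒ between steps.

S ⇒ dP   [S → d P]
dP ⇒ dDdS   [P → D d S]
dDdS ⇒ dpSddS   [D → p S d]
dpSddS ⇒ dpdPddS   [S → d P]
dpdPddS ⇒ dpdDdSddS   [P → D d S]
dpdDdSddS ⇒ dpdpSddSddS   [D → p S d]
dpdpSddSddS ⇒ dpdpddddSddS   [S → d d]
dpdpddddSddS ⇒ dpdpdddddppddS   [S → d p p]
dpdpdddddppddS ⇒ dpdpdddddppdddpp   [S → d p p]

S ⇒ dP ⇒ dDdS ⇒ dpSddS ⇒ dpdPddS ⇒ dpdDdSddS ⇒ dpdpSddSddS ⇒ dpdpddddSddS ⇒ dpdpdddddppddS ⇒ dpdpdddddppdddpp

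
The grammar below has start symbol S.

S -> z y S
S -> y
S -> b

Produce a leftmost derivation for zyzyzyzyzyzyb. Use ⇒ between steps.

S ⇒ zyS ⇒ zyzyS ⇒ zyzyzyS ⇒ zyzyzyzyS ⇒ zyzyzyzyzyS ⇒ zyzyzyzyzyzyS ⇒ zyzyzyzyzyzyb

S ⇒ zyS   [S -> z y S]
zyS ⇒ zyzyS   [S -> z y S]
zyzyS ⇒ zyzyzyS   [S -> z y S]
zyzyzyS ⇒ zyzyzyzyS   [S -> z y S]
zyzyzyzyS ⇒ zyzyzyzyzyS   [S -> z y S]
zyzyzyzyzyS ⇒ zyzyzyzyzyzyS   [S -> z y S]
zyzyzyzyzyzyS ⇒ zyzyzyzyzyzyb   [S -> b]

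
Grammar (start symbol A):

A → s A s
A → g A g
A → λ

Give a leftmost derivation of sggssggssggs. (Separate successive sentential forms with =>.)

A=>sAs=>sgAgs=>sggAggs=>sggsAsggs=>sggssAssggs=>sggssgAgssggs=>sggssggssggs

A => sAs   [A → s A s]
sAs => sgAgs   [A → g A g]
sgAgs => sggAggs   [A → g A g]
sggAggs => sggsAsggs   [A → s A s]
sggsAsggs => sggssAssggs   [A → s A s]
sggssAssggs => sggssgAgssggs   [A → g A g]
sggssgAgssggs => sggssggssggs   [A → λ]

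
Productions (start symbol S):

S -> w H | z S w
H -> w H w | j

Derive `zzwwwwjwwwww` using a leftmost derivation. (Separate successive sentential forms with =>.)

S => zSw   [S -> z S w]
zSw => zzSww   [S -> z S w]
zzSww => zzwHww   [S -> w H]
zzwHww => zzwwHwww   [H -> w H w]
zzwwHwww => zzwwwHwwww   [H -> w H w]
zzwwwHwwww => zzwwwwHwwwww   [H -> w H w]
zzwwwwHwwwww => zzwwwwjwwwww   [H -> j]

S=>zSw=>zzSww=>zzwHww=>zzwwHwww=>zzwwwHwwww=>zzwwwwHwwwww=>zzwwwwjwwwww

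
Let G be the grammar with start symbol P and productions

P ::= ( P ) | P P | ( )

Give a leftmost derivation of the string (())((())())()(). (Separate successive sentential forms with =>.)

P=>PP=>PPP=>PPPP=>(P)PPP=>(())PPP=>(())(P)PP=>(())(PP)PP=>(())((P)P)PP=>(())((())P)PP=>(())((())())PP=>(())((())())()P=>(())((())())()()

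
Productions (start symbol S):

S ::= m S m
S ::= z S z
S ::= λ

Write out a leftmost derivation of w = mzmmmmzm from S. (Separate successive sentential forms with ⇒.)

S⇒mSm⇒mzSzm⇒mzmSmzm⇒mzmmSmmzm⇒mzmmmmzm

S ⇒ mSm   [S ::= m S m]
mSm ⇒ mzSzm   [S ::= z S z]
mzSzm ⇒ mzmSmzm   [S ::= m S m]
mzmSmzm ⇒ mzmmSmmzm   [S ::= m S m]
mzmmSmmzm ⇒ mzmmmmzm   [S ::= λ]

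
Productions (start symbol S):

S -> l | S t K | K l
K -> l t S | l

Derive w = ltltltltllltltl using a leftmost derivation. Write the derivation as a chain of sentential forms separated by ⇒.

S ⇒ StK ⇒ StKtK ⇒ KltKtK ⇒ ltSltKtK ⇒ ltKlltKtK ⇒ ltltSlltKtK ⇒ ltltStKlltKtK ⇒ ltltltKlltKtK ⇒ ltltltltSlltKtK ⇒ ltltltltllltKtK ⇒ ltltltltllltltK ⇒ ltltltltllltltl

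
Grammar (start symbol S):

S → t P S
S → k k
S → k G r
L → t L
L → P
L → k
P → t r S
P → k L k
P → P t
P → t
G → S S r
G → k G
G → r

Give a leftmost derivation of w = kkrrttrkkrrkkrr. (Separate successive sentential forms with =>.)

S => kGr => kSSrr => kkGrSrr => kkrrSrr => kkrrtPSrr => kkrrttrSSrr => kkrrttrkGrSrr => kkrrttrkkGrSrr => kkrrttrkkrrSrr => kkrrttrkkrrkkrr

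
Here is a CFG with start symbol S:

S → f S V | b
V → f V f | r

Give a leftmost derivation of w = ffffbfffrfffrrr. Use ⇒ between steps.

S⇒fSV⇒ffSVV⇒fffSVVV⇒ffffSVVVV⇒ffffbVVVV⇒ffffbfVfVVV⇒ffffbffVffVVV⇒ffffbfffVfffVVV⇒ffffbfffrfffVVV⇒ffffbfffrfffrVV⇒ffffbfffrfffrrV⇒ffffbfffrfffrrr

S ⇒ fSV   [S → f S V]
fSV ⇒ ffSVV   [S → f S V]
ffSVV ⇒ fffSVVV   [S → f S V]
fffSVVV ⇒ ffffSVVVV   [S → f S V]
ffffSVVVV ⇒ ffffbVVVV   [S → b]
ffffbVVVV ⇒ ffffbfVfVVV   [V → f V f]
ffffbfVfVVV ⇒ ffffbffVffVVV   [V → f V f]
ffffbffVffVVV ⇒ ffffbfffVfffVVV   [V → f V f]
ffffbfffVfffVVV ⇒ ffffbfffrfffVVV   [V → r]
ffffbfffrfffVVV ⇒ ffffbfffrfffrVV   [V → r]
ffffbfffrfffrVV ⇒ ffffbfffrfffrrV   [V → r]
ffffbfffrfffrrV ⇒ ffffbfffrfffrrr   [V → r]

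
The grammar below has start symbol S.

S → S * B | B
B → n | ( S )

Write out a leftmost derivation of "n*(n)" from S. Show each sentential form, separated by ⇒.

S ⇒ S*B ⇒ B*B ⇒ n*B ⇒ n*(S) ⇒ n*(B) ⇒ n*(n)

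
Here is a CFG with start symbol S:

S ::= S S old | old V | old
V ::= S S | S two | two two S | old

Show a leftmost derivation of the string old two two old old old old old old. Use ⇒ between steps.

S ⇒ old V ⇒ old two two S ⇒ old two two old V ⇒ old two two old S S ⇒ old two two old old V S ⇒ old two two old old S S S ⇒ old two two old old old S S ⇒ old two two old old old old V S ⇒ old two two old old old old old S ⇒ old two two old old old old old old

S ⇒ old V   [S ::= old V]
old V ⇒ old two two S   [V ::= two two S]
old two two S ⇒ old two two old V   [S ::= old V]
old two two old V ⇒ old two two old S S   [V ::= S S]
old two two old S S ⇒ old two two old old V S   [S ::= old V]
old two two old old V S ⇒ old two two old old S S S   [V ::= S S]
old two two old old S S S ⇒ old two two old old old S S   [S ::= old]
old two two old old old S S ⇒ old two two old old old old V S   [S ::= old V]
old two two old old old old V S ⇒ old two two old old old old old S   [V ::= old]
old two two old old old old old S ⇒ old two two old old old old old old   [S ::= old]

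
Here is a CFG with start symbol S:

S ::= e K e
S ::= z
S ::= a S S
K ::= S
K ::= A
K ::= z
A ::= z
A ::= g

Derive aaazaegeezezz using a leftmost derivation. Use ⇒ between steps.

S ⇒ aSS   [S ::= a S S]
aSS ⇒ aaSSS   [S ::= a S S]
aaSSS ⇒ aaaSSSS   [S ::= a S S]
aaaSSSS ⇒ aaazSSS   [S ::= z]
aaazSSS ⇒ aaazaSSSS   [S ::= a S S]
aaazaSSSS ⇒ aaazaeKeSSS   [S ::= e K e]
aaazaeKeSSS ⇒ aaazaeAeSSS   [K ::= A]
aaazaeAeSSS ⇒ aaazaegeSSS   [A ::= g]
aaazaegeSSS ⇒ aaazaegeeKeSS   [S ::= e K e]
aaazaegeeKeSS ⇒ aaazaegeezeSS   [K ::= z]
aaazaegeezeSS ⇒ aaazaegeezezS   [S ::= z]
aaazaegeezezS ⇒ aaazaegeezezz   [S ::= z]

S ⇒ aSS ⇒ aaSSS ⇒ aaaSSSS ⇒ aaazSSS ⇒ aaazaSSSS ⇒ aaazaeKeSSS ⇒ aaazaeAeSSS ⇒ aaazaegeSSS ⇒ aaazaegeeKeSS ⇒ aaazaegeezeSS ⇒ aaazaegeezezS ⇒ aaazaegeezezz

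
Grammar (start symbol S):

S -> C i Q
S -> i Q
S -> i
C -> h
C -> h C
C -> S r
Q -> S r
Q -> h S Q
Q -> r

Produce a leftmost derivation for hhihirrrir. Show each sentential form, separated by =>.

S => CiQ => hCiQ => hhCiQ => hhSriQ => hhiQriQ => hhihSQriQ => hhihiQQriQ => hhihirQriQ => hhihirrriQ => hhihirrrir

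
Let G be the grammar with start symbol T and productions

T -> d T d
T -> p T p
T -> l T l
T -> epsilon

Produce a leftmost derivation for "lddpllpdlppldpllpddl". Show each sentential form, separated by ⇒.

T⇒lTl⇒ldTdl⇒lddTddl⇒lddpTpddl⇒lddplTlpddl⇒lddpllTllpddl⇒lddpllpTpllpddl⇒lddpllpdTdpllpddl⇒lddpllpdlTldpllpddl⇒lddpllpdlpTpldpllpddl⇒lddpllpdlppldpllpddl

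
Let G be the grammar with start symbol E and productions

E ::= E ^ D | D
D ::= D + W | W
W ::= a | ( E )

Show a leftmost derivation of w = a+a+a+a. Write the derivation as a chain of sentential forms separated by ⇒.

E ⇒ D ⇒ D+W ⇒ D+W+W ⇒ D+W+W+W ⇒ W+W+W+W ⇒ a+W+W+W ⇒ a+a+W+W ⇒ a+a+a+W ⇒ a+a+a+a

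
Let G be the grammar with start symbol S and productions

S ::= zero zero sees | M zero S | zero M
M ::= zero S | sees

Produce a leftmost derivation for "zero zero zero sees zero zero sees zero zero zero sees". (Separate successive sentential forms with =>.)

S => M zero S   [S ::= M zero S]
M zero S => zero S zero S   [M ::= zero S]
zero S zero S => zero M zero S zero S   [S ::= M zero S]
zero M zero S zero S => zero zero S zero S zero S   [M ::= zero S]
zero zero S zero S zero S => zero zero zero M zero S zero S   [S ::= zero M]
zero zero zero M zero S zero S => zero zero zero sees zero S zero S   [M ::= sees]
zero zero zero sees zero S zero S => zero zero zero sees zero zero M zero S   [S ::= zero M]
zero zero zero sees zero zero M zero S => zero zero zero sees zero zero sees zero S   [M ::= sees]
zero zero zero sees zero zero sees zero S => zero zero zero sees zero zero sees zero zero zero sees   [S ::= zero zero sees]

S => M zero S => zero S zero S => zero M zero S zero S => zero zero S zero S zero S => zero zero zero M zero S zero S => zero zero zero sees zero S zero S => zero zero zero sees zero zero M zero S => zero zero zero sees zero zero sees zero S => zero zero zero sees zero zero sees zero zero zero sees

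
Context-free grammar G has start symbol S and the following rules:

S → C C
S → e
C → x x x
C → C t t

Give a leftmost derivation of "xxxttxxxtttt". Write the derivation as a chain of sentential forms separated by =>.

S => CC => CttC => xxxttC => xxxttCtt => xxxttCtttt => xxxttxxxtttt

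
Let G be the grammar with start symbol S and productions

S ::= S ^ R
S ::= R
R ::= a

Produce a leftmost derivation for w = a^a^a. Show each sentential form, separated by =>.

S => S^R => S^R^R => R^R^R => a^R^R => a^a^R => a^a^a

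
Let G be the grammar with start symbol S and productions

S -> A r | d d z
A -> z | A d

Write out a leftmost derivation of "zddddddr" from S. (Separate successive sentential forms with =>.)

S => Ar => Adr => Addr => Adddr => Addddr => Adddddr => Addddddr => zddddddr

S => Ar   [S -> A r]
Ar => Adr   [A -> A d]
Adr => Addr   [A -> A d]
Addr => Adddr   [A -> A d]
Adddr => Addddr   [A -> A d]
Addddr => Adddddr   [A -> A d]
Adddddr => Addddddr   [A -> A d]
Addddddr => zddddddr   [A -> z]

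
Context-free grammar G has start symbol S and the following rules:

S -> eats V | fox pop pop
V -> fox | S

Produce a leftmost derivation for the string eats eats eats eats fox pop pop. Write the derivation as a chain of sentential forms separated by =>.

S => eats V   [S -> eats V]
eats V => eats S   [V -> S]
eats S => eats eats V   [S -> eats V]
eats eats V => eats eats S   [V -> S]
eats eats S => eats eats eats V   [S -> eats V]
eats eats eats V => eats eats eats S   [V -> S]
eats eats eats S => eats eats eats eats V   [S -> eats V]
eats eats eats eats V => eats eats eats eats S   [V -> S]
eats eats eats eats S => eats eats eats eats fox pop pop   [S -> fox pop pop]

S => eats V => eats S => eats eats V => eats eats S => eats eats eats V => eats eats eats S => eats eats eats eats V => eats eats eats eats S => eats eats eats eats fox pop pop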